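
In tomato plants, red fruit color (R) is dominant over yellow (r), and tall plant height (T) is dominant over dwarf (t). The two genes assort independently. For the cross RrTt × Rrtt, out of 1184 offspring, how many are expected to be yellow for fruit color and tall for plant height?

Dihybrid cross RrTt × Rrtt — consider each gene separately:
fruit color: Rr × Rr → 1 RR, 2 Rr, 1 rr → 3 R_ : 1 rr (out of 4)
plant height: Tt × tt → 2 Tt, 2 tt → 2 T_ : 2 tt (out of 4)
Looking for: yellow (rr) and tall (T_)
P(yellow) = 1/4, P(tall) = 2/4
P(both) = 1/4 × 2/4 = 2/16 = 1/8
Expected count = 1/8 × 1184 = 148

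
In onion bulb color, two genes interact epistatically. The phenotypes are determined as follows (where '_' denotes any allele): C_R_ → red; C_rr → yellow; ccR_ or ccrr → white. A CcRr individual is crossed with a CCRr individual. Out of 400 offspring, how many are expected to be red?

Cross: CcRr × CCRr — consider each gene separately:
C gene: Cc × CC → 2 CC, 2 Cc → 4 C_ (out of 4)
R gene: Rr × Rr → 1 RR, 2 Rr, 1 rr → 3 R_ : 1 rr (out of 4)
Genotype classes (out of 4 × 4 = 16): C_R_ = 4×3 = 12; C_rr = 4×1 = 4
Apply the phenotype rules: C_R_ (12) → red; C_rr (4) → yellow
Phenotype counts (out of 16): 12 red, 4 yellow
red: 12 out of 16 → fraction 3/4
Expected count = 3/4 × 400 = 300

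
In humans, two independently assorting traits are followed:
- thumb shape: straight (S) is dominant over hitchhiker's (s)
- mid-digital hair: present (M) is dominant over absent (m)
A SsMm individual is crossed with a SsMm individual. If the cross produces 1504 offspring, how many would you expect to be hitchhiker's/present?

Dihybrid cross SsMm × SsMm — consider each gene separately:
thumb shape: Ss × Ss → 1 SS, 2 Ss, 1 ss → 3 S_ : 1 ss (out of 4)
mid-digital hair: Mm × Mm → 1 MM, 2 Mm, 1 mm → 3 M_ : 1 mm (out of 4)
Combine (counts out of 4 × 4 = 16): straight/present (S_M_) = 3×3 = 9; straight/absent (S_mm) = 3×1 = 3; hitchhiker's/present (ssM_) = 1×3 = 3; hitchhiker's/absent (ssmm) = 1×1 = 1
Phenotype counts (out of 16): 9 straight/present, 3 straight/absent, 3 hitchhiker's/present, 1 hitchhiker's/absent
hitchhiker's/present: 3 out of 16 → fraction 3/16
Expected count = 3/16 × 1504 = 282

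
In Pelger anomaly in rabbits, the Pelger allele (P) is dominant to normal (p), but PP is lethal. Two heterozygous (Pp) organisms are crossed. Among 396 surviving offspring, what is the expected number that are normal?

Cross: Pp × Pp
Punnett square offspring (before lethality): 1 PP, 2 Pp, 1 pp
The PP genotype is lethal (embryos die); surviving offspring: 2 Pp, 1 pp
normal: 1 out of 3 → fraction 1/3
Expected count = 1/3 × 396 = 132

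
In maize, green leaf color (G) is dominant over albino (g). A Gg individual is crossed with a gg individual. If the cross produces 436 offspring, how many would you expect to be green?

Punnett square for Gg × gg:
Offspring genotypes: 2 Gg, 2 gg
green: 2, albino: 2
green: 2 out of 4 → fraction 1/2
Expected count = 1/2 × 436 = 218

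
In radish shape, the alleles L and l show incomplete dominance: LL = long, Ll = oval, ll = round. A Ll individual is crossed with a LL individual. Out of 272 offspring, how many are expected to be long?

Punnett square for Ll × LL:
Offspring genotypes: 2 LL, 2 Ll
Phenotype counts: 2 long, 2 oval
long: 2 out of 4 → fraction 1/2
Expected count = 1/2 × 272 = 136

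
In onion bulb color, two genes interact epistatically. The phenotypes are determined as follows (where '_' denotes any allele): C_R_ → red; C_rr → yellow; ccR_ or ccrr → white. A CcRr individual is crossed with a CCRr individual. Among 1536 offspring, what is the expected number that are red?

Cross: CcRr × CCRr — consider each gene separately:
C gene: Cc × CC → 2 CC, 2 Cc → 4 C_ (out of 4)
R gene: Rr × Rr → 1 RR, 2 Rr, 1 rr → 3 R_ : 1 rr (out of 4)
Genotype classes (out of 4 × 4 = 16): C_R_ = 4×3 = 12; C_rr = 4×1 = 4
Apply the phenotype rules: C_R_ (12) → red; C_rr (4) → yellow
Phenotype counts (out of 16): 12 red, 4 yellow
red: 12 out of 16 → fraction 3/4
Expected count = 3/4 × 1536 = 1152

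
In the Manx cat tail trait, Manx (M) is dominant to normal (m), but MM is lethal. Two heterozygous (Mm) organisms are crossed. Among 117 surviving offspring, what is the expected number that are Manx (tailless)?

Cross: Mm × Mm
Punnett square offspring (before lethality): 1 MM, 2 Mm, 1 mm
The MM genotype is lethal (embryos die); surviving offspring: 2 Mm, 1 mm
Manx (tailless): 2 out of 3 → fraction 2/3
Expected count = 2/3 × 117 = 78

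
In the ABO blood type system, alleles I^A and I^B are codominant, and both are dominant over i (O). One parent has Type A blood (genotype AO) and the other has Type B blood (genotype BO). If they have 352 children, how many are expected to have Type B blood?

Cross: AO × BO
Possible offspring genotypes: 1 AB, 1 AO, 1 BO, 1 OO
Blood type counts: 1 Type AB, 1 Type A, 1 Type B, 1 Type O
Probability of Type B: 1/4
Expected count = 1/4 × 352 = 88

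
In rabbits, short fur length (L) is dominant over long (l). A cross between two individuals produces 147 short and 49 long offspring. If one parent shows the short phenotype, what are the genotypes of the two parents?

Observed offspring: 147 short, 49 long
The observed ratio simplifies to 3:1. Long (ll) offspring appear, so each parent must contribute one l allele. The parent stated to show short carries L, so it is Ll. The other parent is then either Ll or ll: Ll × ll would give a 1:1 split, whereas Ll × Ll gives 3:1 — matching the data. So both parents are heterozygous (Ll × Ll).
Parent genotypes: Ll × Ll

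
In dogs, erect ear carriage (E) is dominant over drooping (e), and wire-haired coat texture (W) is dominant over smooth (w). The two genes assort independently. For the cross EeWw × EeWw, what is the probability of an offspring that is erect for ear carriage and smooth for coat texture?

Dihybrid cross EeWw × EeWw — consider each gene separately:
ear carriage: Ee × Ee → 1 EE, 2 Ee, 1 ee → 3 E_ : 1 ee (out of 4)
coat texture: Ww × Ww → 1 WW, 2 Ww, 1 ww → 3 W_ : 1 ww (out of 4)
Looking for: erect (E_) and smooth (ww)
P(erect) = 3/4, P(smooth) = 1/4
P(both) = 3/4 × 1/4 = 3/16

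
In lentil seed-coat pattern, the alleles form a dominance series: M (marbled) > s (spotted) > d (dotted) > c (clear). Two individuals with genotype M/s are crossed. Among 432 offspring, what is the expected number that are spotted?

Cross: M/s × M/s
Allele dominance: M > s > d > c
Offspring genotypes: 1 M/M, 2 M/s, 1 s/s
Phenotype counts: 3 marbled, 1 spotted
spotted: 1 out of 4 → fraction 1/4
Expected count = 1/4 × 432 = 108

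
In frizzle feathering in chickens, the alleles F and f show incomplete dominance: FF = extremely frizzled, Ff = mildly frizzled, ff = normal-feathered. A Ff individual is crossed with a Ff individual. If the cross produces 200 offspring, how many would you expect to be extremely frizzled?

Punnett square for Ff × Ff:
Offspring genotypes: 1 FF, 2 Ff, 1 ff
Phenotype counts: 1 extremely frizzled, 2 mildly frizzled, 1 normal-feathered
extremely frizzled: 1 out of 4 → fraction 1/4
Expected count = 1/4 × 200 = 50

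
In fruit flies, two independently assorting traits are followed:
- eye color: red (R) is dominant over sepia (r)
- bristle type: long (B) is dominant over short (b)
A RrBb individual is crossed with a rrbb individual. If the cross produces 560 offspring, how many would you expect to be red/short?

Dihybrid cross RrBb × rrbb — consider each gene separately:
eye color: Rr × rr → 2 Rr, 2 rr → 2 R_ : 2 rr (out of 4)
bristle type: Bb × bb → 2 Bb, 2 bb → 2 B_ : 2 bb (out of 4)
Combine (counts out of 4 × 4 = 16): red/long (R_B_) = 2×2 = 4; red/short (R_bb) = 2×2 = 4; sepia/long (rrB_) = 2×2 = 4; sepia/short (rrbb) = 2×2 = 4
Phenotype counts (out of 16): 4 red/long, 4 red/short, 4 sepia/long, 4 sepia/short
red/short: 4 out of 16 → fraction 1/4
Expected count = 1/4 × 560 = 140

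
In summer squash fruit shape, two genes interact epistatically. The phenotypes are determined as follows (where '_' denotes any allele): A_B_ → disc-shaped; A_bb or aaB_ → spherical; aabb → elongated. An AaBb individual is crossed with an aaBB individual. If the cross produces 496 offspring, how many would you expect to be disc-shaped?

Cross: AaBb × aaBB — consider each gene separately:
A gene: Aa × aa → 2 Aa, 2 aa → 2 A_ : 2 aa (out of 4)
B gene: Bb × BB → 2 BB, 2 Bb → 4 B_ (out of 4)
Genotype classes (out of 4 × 4 = 16): A_B_ = 2×4 = 8; aaB_ = 2×4 = 8
Apply the phenotype rules: A_B_ (8) → disc-shaped; aaB_ (8) → spherical
Phenotype counts (out of 16): 8 disc-shaped, 8 spherical
disc-shaped: 8 out of 16 → fraction 1/2
Expected count = 1/2 × 496 = 248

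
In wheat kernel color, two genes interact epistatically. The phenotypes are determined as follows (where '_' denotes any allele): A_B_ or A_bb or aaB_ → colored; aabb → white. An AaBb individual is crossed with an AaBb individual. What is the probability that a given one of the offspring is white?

Cross: AaBb × AaBb — consider each gene separately:
A gene: Aa × Aa → 1 AA, 2 Aa, 1 aa → 3 A_ : 1 aa (out of 4)
B gene: Bb × Bb → 1 BB, 2 Bb, 1 bb → 3 B_ : 1 bb (out of 4)
Genotype classes (out of 4 × 4 = 16): A_B_ = 3×3 = 9; A_bb = 3×1 = 3; aaB_ = 1×3 = 3; aabb = 1×1 = 1
Apply the phenotype rules: A_B_ (9) + A_bb (3) + aaB_ (3) → colored; aabb (1) → white
Phenotype counts (out of 16): 15 colored, 1 white
white: 1 out of 16
Probability: 1/16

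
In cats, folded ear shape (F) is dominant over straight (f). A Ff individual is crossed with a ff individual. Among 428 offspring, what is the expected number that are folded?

Punnett square for Ff × ff:
Offspring genotypes: 2 Ff, 2 ff
folded: 2, straight: 2
folded: 2 out of 4 → fraction 1/2
Expected count = 1/2 × 428 = 214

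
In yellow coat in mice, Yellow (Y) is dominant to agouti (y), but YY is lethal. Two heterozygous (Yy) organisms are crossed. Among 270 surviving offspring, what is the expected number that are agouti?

Cross: Yy × Yy
Punnett square offspring (before lethality): 1 YY, 2 Yy, 1 yy
The YY genotype is lethal (embryos die); surviving offspring: 2 Yy, 1 yy
agouti: 1 out of 3 → fraction 1/3
Expected count = 1/3 × 270 = 90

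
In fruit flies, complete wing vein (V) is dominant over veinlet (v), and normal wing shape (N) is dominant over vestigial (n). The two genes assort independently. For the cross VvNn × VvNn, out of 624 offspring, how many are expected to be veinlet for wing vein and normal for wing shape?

Dihybrid cross VvNn × VvNn — consider each gene separately:
wing vein: Vv × Vv → 1 VV, 2 Vv, 1 vv → 3 V_ : 1 vv (out of 4)
wing shape: Nn × Nn → 1 NN, 2 Nn, 1 nn → 3 N_ : 1 nn (out of 4)
Looking for: veinlet (vv) and normal (N_)
P(veinlet) = 1/4, P(normal) = 3/4
P(both) = 1/4 × 3/4 = 3/16
Expected count = 3/16 × 624 = 117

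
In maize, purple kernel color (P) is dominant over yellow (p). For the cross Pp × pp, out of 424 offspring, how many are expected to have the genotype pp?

Punnett square for Pp × pp:
Offspring genotypes: 2 Pp, 2 pp
Total offspring: 4
Count with target: 2
Probability: 2/4 = 1/2
Expected count = 1/2 × 424 = 212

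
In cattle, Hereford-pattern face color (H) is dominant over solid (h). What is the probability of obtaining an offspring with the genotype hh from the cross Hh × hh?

Punnett square for Hh × hh:
Offspring genotypes: 2 Hh, 2 hh
Total offspring: 4
Count with target: 2
Probability: 2/4 = 1/2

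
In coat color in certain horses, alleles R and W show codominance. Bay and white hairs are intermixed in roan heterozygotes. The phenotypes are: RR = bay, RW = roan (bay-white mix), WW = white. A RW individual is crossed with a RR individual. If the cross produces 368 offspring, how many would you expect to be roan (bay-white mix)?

Punnett square for RW × RR:
Offspring genotypes: 2 RR, 2 RW
Phenotype counts: 2 bay, 2 roan (bay-white mix)
roan (bay-white mix): 2 out of 4 → fraction 1/2
Expected count = 1/2 × 368 = 184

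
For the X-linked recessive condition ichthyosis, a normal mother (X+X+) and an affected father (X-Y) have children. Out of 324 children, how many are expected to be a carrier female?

Cross: X+X+ × X-Y
Offspring: 2 X+X-, 2 X+Y
Probability of a carrier female: 2/4 = 1/2
Expected count = 1/2 × 324 = 162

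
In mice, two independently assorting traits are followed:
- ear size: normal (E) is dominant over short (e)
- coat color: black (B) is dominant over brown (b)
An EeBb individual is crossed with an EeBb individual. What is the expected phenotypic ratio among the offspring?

Dihybrid cross EeBb × EeBb — consider each gene separately:
ear size: Ee × Ee → 1 EE, 2 Ee, 1 ee → 3 E_ : 1 ee (out of 4)
coat color: Bb × Bb → 1 BB, 2 Bb, 1 bb → 3 B_ : 1 bb (out of 4)
Combine (counts out of 4 × 4 = 16): normal/black (E_B_) = 3×3 = 9; normal/brown (E_bb) = 3×1 = 3; short/black (eeB_) = 1×3 = 3; short/brown (eebb) = 1×1 = 1
Phenotype counts (out of 16): 9 normal/black, 3 normal/brown, 3 short/black, 1 short/brown
Ratio: 9 normal/black : 3 normal/brown : 3 short/black : 1 short/brown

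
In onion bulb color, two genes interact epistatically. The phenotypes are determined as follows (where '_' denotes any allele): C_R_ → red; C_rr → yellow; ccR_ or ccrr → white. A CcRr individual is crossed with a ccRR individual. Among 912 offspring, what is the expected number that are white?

Cross: CcRr × ccRR — consider each gene separately:
C gene: Cc × cc → 2 Cc, 2 cc → 2 C_ : 2 cc (out of 4)
R gene: Rr × RR → 2 RR, 2 Rr → 4 R_ (out of 4)
Genotype classes (out of 4 × 4 = 16): C_R_ = 2×4 = 8; ccR_ = 2×4 = 8
Apply the phenotype rules: C_R_ (8) → red; ccR_ (8) → white
Phenotype counts (out of 16): 8 red, 8 white
white: 8 out of 16 → fraction 1/2
Expected count = 1/2 × 912 = 456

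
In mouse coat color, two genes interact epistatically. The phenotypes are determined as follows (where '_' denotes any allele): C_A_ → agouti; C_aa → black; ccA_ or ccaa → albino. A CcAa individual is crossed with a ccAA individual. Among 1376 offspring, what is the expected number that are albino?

Cross: CcAa × ccAA — consider each gene separately:
C gene: Cc × cc → 2 Cc, 2 cc → 2 C_ : 2 cc (out of 4)
A gene: Aa × AA → 2 AA, 2 Aa → 4 A_ (out of 4)
Genotype classes (out of 4 × 4 = 16): C_A_ = 2×4 = 8; ccA_ = 2×4 = 8
Apply the phenotype rules: C_A_ (8) → agouti; ccA_ (8) → albino
Phenotype counts (out of 16): 8 agouti, 8 albino
albino: 8 out of 16 → fraction 1/2
Expected count = 1/2 × 1376 = 688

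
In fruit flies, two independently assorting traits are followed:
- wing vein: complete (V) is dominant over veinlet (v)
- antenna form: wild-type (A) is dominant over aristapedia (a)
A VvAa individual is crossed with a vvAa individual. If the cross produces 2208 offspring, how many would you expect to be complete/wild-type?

Dihybrid cross VvAa × vvAa — consider each gene separately:
wing vein: Vv × vv → 2 Vv, 2 vv → 2 V_ : 2 vv (out of 4)
antenna form: Aa × Aa → 1 AA, 2 Aa, 1 aa → 3 A_ : 1 aa (out of 4)
Combine (counts out of 4 × 4 = 16): complete/wild-type (V_A_) = 2×3 = 6; complete/aristapedia (V_aa) = 2×1 = 2; veinlet/wild-type (vvA_) = 2×3 = 6; veinlet/aristapedia (vvaa) = 2×1 = 2
Phenotype counts (out of 16): 6 complete/wild-type, 2 complete/aristapedia, 6 veinlet/wild-type, 2 veinlet/aristapedia
complete/wild-type: 6 out of 16 → fraction 3/8
Expected count = 3/8 × 2208 = 828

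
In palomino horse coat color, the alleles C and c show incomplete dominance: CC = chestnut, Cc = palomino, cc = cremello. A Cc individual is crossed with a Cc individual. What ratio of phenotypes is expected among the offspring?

Punnett square for Cc × Cc:
Offspring genotypes: 1 CC, 2 Cc, 1 cc
Phenotype counts: 1 chestnut, 2 palomino, 1 cremello
Ratio: 1 chestnut : 2 palomino : 1 cremello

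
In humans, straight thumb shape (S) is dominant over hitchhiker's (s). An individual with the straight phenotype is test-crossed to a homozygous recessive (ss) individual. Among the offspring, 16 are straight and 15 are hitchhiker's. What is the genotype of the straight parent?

Test cross: ? × ss
Offspring: 16 straight, 15 hitchhiker's — approximately 1:1.
A 1:1 ratio in a test cross indicates the unknown parent is heterozygous (Ss).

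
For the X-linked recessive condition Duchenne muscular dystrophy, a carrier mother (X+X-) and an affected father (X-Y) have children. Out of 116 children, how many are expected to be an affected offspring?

Cross: X+X- × X-Y
Offspring: 1 X+X-, 1 X+Y, 1 X-X-, 1 X-Y
Probability of an affected offspring: 2/4 = 1/2
Expected count = 1/2 × 116 = 58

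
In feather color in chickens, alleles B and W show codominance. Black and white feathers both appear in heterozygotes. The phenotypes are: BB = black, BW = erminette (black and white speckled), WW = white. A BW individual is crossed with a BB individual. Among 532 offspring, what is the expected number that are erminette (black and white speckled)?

Punnett square for BW × BB:
Offspring genotypes: 2 BB, 2 BW
Phenotype counts: 2 black, 2 erminette (black and white speckled)
erminette (black and white speckled): 2 out of 4 → fraction 1/2
Expected count = 1/2 × 532 = 266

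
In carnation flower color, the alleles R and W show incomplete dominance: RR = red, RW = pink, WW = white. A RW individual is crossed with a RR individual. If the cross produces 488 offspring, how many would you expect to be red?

Punnett square for RW × RR:
Offspring genotypes: 2 RR, 2 RW
Phenotype counts: 2 red, 2 pink
red: 2 out of 4 → fraction 1/2
Expected count = 1/2 × 488 = 244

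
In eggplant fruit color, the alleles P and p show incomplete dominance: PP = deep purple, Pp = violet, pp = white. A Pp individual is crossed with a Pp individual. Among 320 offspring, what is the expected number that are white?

Punnett square for Pp × Pp:
Offspring genotypes: 1 PP, 2 Pp, 1 pp
Phenotype counts: 1 deep purple, 2 violet, 1 white
white: 1 out of 4 → fraction 1/4
Expected count = 1/4 × 320 = 80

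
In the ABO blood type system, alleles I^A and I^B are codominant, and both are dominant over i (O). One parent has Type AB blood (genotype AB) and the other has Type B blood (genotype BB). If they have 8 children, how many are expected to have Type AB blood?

Cross: AB × BB
Possible offspring genotypes: 2 AB, 2 BB
Blood type counts: 2 Type AB, 2 Type B
Probability of Type AB: 2/4 = 1/2
Expected count = 1/2 × 8 = 4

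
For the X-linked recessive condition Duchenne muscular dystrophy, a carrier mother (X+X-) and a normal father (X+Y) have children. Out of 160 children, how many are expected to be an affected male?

Cross: X+X- × X+Y
Offspring: 1 X+X+, 1 X+Y, 1 X+X-, 1 X-Y
Probability of an affected male: 1/4
Expected count = 1/4 × 160 = 40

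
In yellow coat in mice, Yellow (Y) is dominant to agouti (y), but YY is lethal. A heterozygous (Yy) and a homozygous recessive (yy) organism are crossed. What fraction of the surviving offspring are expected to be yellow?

Cross: Yy × yy
Punnett square offspring (before lethality): 2 Yy, 2 yy
No YY offspring are produced in this cross.
yellow: 2 out of 4
Probability: 2/4 = 1/2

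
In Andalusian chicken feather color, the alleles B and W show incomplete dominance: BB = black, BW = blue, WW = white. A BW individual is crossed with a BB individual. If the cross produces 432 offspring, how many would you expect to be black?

Punnett square for BW × BB:
Offspring genotypes: 2 BB, 2 BW
Phenotype counts: 2 black, 2 blue
black: 2 out of 4 → fraction 1/2
Expected count = 1/2 × 432 = 216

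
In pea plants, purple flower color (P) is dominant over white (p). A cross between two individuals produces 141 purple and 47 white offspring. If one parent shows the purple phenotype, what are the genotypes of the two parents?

Observed offspring: 141 purple, 47 white
The observed ratio simplifies to 3:1. White (pp) offspring appear, so each parent must contribute one p allele. The parent stated to show purple carries P, so it is Pp. The other parent is then either Pp or pp: Pp × pp would give a 1:1 split, whereas Pp × Pp gives 3:1 — matching the data. So both parents are heterozygous (Pp × Pp).
Parent genotypes: Pp × Pp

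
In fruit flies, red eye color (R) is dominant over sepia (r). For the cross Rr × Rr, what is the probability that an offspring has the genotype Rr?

Punnett square for Rr × Rr:
Offspring genotypes: 1 RR, 2 Rr, 1 rr
Total offspring: 4
Count with target: 2
Probability: 2/4 = 1/2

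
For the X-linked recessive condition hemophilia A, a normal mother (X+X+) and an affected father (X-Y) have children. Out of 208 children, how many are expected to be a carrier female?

Cross: X+X+ × X-Y
Offspring: 2 X+X-, 2 X+Y
Probability of a carrier female: 2/4 = 1/2
Expected count = 1/2 × 208 = 104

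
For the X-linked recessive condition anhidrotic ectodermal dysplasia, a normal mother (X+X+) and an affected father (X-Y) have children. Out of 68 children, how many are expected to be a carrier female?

Cross: X+X+ × X-Y
Offspring: 2 X+X-, 2 X+Y
Probability of a carrier female: 2/4 = 1/2
Expected count = 1/2 × 68 = 34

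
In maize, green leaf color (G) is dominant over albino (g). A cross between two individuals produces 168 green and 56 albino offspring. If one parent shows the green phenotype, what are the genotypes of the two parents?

Observed offspring: 168 green, 56 albino
The observed ratio simplifies to 3:1. Albino (gg) offspring appear, so each parent must contribute one g allele. The parent stated to show green carries G, so it is Gg. The other parent is then either Gg or gg: Gg × gg would give a 1:1 split, whereas Gg × Gg gives 3:1 — matching the data. So both parents are heterozygous (Gg × Gg).
Parent genotypes: Gg × Gg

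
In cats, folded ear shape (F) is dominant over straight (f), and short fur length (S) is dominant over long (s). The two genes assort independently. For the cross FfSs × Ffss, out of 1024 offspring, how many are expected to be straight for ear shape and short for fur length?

Dihybrid cross FfSs × Ffss — consider each gene separately:
ear shape: Ff × Ff → 1 FF, 2 Ff, 1 ff → 3 F_ : 1 ff (out of 4)
fur length: Ss × ss → 2 Ss, 2 ss → 2 S_ : 2 ss (out of 4)
Looking for: straight (ff) and short (S_)
P(straight) = 1/4, P(short) = 2/4
P(both) = 1/4 × 2/4 = 2/16 = 1/8
Expected count = 1/8 × 1024 = 128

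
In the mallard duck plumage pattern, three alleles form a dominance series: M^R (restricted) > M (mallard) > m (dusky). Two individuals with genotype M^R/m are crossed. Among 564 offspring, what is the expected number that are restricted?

Cross: M^R/m × M^R/m
Allele dominance: M^R > M > m
Offspring genotypes: 1 M^R/M^R, 2 M^R/m, 1 m/m
Phenotype counts: 3 restricted, 1 dusky
restricted: 3 out of 4 → fraction 3/4
Expected count = 3/4 × 564 = 423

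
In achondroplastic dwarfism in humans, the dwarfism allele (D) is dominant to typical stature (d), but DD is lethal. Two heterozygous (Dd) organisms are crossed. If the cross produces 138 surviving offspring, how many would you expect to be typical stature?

Cross: Dd × Dd
Punnett square offspring (before lethality): 1 DD, 2 Dd, 1 dd
The DD genotype is lethal (embryos die); surviving offspring: 2 Dd, 1 dd
typical stature: 1 out of 3 → fraction 1/3
Expected count = 1/3 × 138 = 46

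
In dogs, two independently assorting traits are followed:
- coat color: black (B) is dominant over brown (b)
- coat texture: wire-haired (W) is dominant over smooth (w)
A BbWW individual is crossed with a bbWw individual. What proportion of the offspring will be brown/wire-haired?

Dihybrid cross BbWW × bbWw — consider each gene separately:
coat color: Bb × bb → 2 Bb, 2 bb → 2 B_ : 2 bb (out of 4)
coat texture: WW × Ww → 2 WW, 2 Ww → 4 W_ (out of 4)
Combine (counts out of 4 × 4 = 16): black/wire-haired (B_W_) = 2×4 = 8; brown/wire-haired (bbW_) = 2×4 = 8
Phenotype counts (out of 16): 8 black/wire-haired, 8 brown/wire-haired
brown/wire-haired: 8 out of 16
Probability: 8/16 = 1/2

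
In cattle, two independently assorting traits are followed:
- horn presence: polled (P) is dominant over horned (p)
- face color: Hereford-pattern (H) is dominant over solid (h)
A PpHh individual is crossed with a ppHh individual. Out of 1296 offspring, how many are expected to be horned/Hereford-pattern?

Dihybrid cross PpHh × ppHh — consider each gene separately:
horn presence: Pp × pp → 2 Pp, 2 pp → 2 P_ : 2 pp (out of 4)
face color: Hh × Hh → 1 HH, 2 Hh, 1 hh → 3 H_ : 1 hh (out of 4)
Combine (counts out of 4 × 4 = 16): polled/Hereford-pattern (P_H_) = 2×3 = 6; polled/solid (P_hh) = 2×1 = 2; horned/Hereford-pattern (ppH_) = 2×3 = 6; horned/solid (pphh) = 2×1 = 2
Phenotype counts (out of 16): 6 polled/Hereford-pattern, 2 polled/solid, 6 horned/Hereford-pattern, 2 horned/solid
horned/Hereford-pattern: 6 out of 16 → fraction 3/8
Expected count = 3/8 × 1296 = 486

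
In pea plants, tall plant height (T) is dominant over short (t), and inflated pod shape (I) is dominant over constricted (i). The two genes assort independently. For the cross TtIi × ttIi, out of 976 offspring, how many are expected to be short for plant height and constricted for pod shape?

Dihybrid cross TtIi × ttIi — consider each gene separately:
plant height: Tt × tt → 2 Tt, 2 tt → 2 T_ : 2 tt (out of 4)
pod shape: Ii × Ii → 1 II, 2 Ii, 1 ii → 3 I_ : 1 ii (out of 4)
Looking for: short (tt) and constricted (ii)
P(short) = 2/4, P(constricted) = 1/4
P(both) = 2/4 × 1/4 = 2/16 = 1/8
Expected count = 1/8 × 976 = 122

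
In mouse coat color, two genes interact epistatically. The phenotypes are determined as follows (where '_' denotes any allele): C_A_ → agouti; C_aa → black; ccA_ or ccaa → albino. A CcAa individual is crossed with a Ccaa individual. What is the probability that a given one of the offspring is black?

Cross: CcAa × Ccaa — consider each gene separately:
C gene: Cc × Cc → 1 CC, 2 Cc, 1 cc → 3 C_ : 1 cc (out of 4)
A gene: Aa × aa → 2 Aa, 2 aa → 2 A_ : 2 aa (out of 4)
Genotype classes (out of 4 × 4 = 16): C_A_ = 3×2 = 6; C_aa = 3×2 = 6; ccA_ = 1×2 = 2; ccaa = 1×2 = 2
Apply the phenotype rules: C_A_ (6) → agouti; C_aa (6) → black; ccA_ (2) + ccaa (2) → albino
Phenotype counts (out of 16): 6 agouti, 6 black, 4 albino
black: 6 out of 16
Probability: 6/16 = 3/8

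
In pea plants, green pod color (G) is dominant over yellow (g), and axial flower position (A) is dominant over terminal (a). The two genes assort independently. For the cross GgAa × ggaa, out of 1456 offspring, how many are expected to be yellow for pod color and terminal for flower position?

Dihybrid cross GgAa × ggaa — consider each gene separately:
pod color: Gg × gg → 2 Gg, 2 gg → 2 G_ : 2 gg (out of 4)
flower position: Aa × aa → 2 Aa, 2 aa → 2 A_ : 2 aa (out of 4)
Looking for: yellow (gg) and terminal (aa)
P(yellow) = 2/4, P(terminal) = 2/4
P(both) = 2/4 × 2/4 = 4/16 = 1/4
Expected count = 1/4 × 1456 = 364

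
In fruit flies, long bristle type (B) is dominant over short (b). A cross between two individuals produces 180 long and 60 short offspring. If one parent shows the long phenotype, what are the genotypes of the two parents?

Observed offspring: 180 long, 60 short
The observed ratio simplifies to 3:1. Short (bb) offspring appear, so each parent must contribute one b allele. The parent stated to show long carries B, so it is Bb. The other parent is then either Bb or bb: Bb × bb would give a 1:1 split, whereas Bb × Bb gives 3:1 — matching the data. So both parents are heterozygous (Bb × Bb).
Parent genotypes: Bb × Bb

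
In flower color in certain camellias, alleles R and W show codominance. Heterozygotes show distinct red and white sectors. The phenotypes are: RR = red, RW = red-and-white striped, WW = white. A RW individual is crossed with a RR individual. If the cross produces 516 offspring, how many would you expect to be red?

Punnett square for RW × RR:
Offspring genotypes: 2 RR, 2 RW
Phenotype counts: 2 red, 2 red-and-white striped
red: 2 out of 4 → fraction 1/2
Expected count = 1/2 × 516 = 258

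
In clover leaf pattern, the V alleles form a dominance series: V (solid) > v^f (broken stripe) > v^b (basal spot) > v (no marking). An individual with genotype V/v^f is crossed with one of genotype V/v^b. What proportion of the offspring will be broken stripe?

Cross: V/v^f × V/v^b
Allele dominance: V > v^f > v^b > v
Offspring genotypes: 1 V/V, 1 V/v^b, 1 V/v^f, 1 v^f/v^b
Phenotype counts: 3 solid, 1 broken stripe
broken stripe: 1 out of 4
Probability: 1/4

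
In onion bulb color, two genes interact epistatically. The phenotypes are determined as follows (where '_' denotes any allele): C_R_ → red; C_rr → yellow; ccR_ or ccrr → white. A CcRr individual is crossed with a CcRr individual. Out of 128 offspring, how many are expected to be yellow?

Cross: CcRr × CcRr — consider each gene separately:
C gene: Cc × Cc → 1 CC, 2 Cc, 1 cc → 3 C_ : 1 cc (out of 4)
R gene: Rr × Rr → 1 RR, 2 Rr, 1 rr → 3 R_ : 1 rr (out of 4)
Genotype classes (out of 4 × 4 = 16): C_R_ = 3×3 = 9; C_rr = 3×1 = 3; ccR_ = 1×3 = 3; ccrr = 1×1 = 1
Apply the phenotype rules: C_R_ (9) → red; C_rr (3) → yellow; ccR_ (3) + ccrr (1) → white
Phenotype counts (out of 16): 9 red, 3 yellow, 4 white
yellow: 3 out of 16 → fraction 3/16
Expected count = 3/16 × 128 = 24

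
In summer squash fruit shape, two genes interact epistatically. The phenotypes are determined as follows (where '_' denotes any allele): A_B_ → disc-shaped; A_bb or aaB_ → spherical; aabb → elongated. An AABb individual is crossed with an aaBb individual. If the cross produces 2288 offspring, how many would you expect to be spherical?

Cross: AABb × aaBb — consider each gene separately:
A gene: AA × aa → 4 Aa → 4 A_ (out of 4)
B gene: Bb × Bb → 1 BB, 2 Bb, 1 bb → 3 B_ : 1 bb (out of 4)
Genotype classes (out of 4 × 4 = 16): A_B_ = 4×3 = 12; A_bb = 4×1 = 4
Apply the phenotype rules: A_B_ (12) → disc-shaped; A_bb (4) → spherical
Phenotype counts (out of 16): 12 disc-shaped, 4 spherical
spherical: 4 out of 16 → fraction 1/4
Expected count = 1/4 × 2288 = 572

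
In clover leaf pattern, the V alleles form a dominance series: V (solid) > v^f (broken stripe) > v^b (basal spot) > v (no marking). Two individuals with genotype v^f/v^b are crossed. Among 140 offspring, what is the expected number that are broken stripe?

Cross: v^f/v^b × v^f/v^b
Allele dominance: V > v^f > v^b > v
Offspring genotypes: 1 v^f/v^f, 2 v^f/v^b, 1 v^b/v^b
Phenotype counts: 3 broken stripe, 1 basal spot
broken stripe: 3 out of 4 → fraction 3/4
Expected count = 3/4 × 140 = 105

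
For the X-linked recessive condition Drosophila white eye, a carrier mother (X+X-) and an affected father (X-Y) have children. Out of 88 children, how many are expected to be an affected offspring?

Cross: X+X- × X-Y
Offspring: 1 X+X-, 1 X+Y, 1 X-X-, 1 X-Y
Probability of an affected offspring: 2/4 = 1/2
Expected count = 1/2 × 88 = 44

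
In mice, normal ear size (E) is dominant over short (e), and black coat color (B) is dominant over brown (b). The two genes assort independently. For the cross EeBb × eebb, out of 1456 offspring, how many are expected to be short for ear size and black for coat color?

Dihybrid cross EeBb × eebb — consider each gene separately:
ear size: Ee × ee → 2 Ee, 2 ee → 2 E_ : 2 ee (out of 4)
coat color: Bb × bb → 2 Bb, 2 bb → 2 B_ : 2 bb (out of 4)
Looking for: short (ee) and black (B_)
P(short) = 2/4, P(black) = 2/4
P(both) = 2/4 × 2/4 = 4/16 = 1/4
Expected count = 1/4 × 1456 = 364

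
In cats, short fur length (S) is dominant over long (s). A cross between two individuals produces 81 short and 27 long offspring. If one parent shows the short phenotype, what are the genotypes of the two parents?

Observed offspring: 81 short, 27 long
The observed ratio simplifies to 3:1. Long (ss) offspring appear, so each parent must contribute one s allele. The parent stated to show short carries S, so it is Ss. The other parent is then either Ss or ss: Ss × ss would give a 1:1 split, whereas Ss × Ss gives 3:1 — matching the data. So both parents are heterozygous (Ss × Ss).
Parent genotypes: Ss × Ss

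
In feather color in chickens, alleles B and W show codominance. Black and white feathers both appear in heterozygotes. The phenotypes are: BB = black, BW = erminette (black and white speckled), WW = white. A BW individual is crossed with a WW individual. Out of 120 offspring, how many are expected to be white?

Punnett square for BW × WW:
Offspring genotypes: 2 BW, 2 WW
Phenotype counts: 2 erminette (black and white speckled), 2 white
white: 2 out of 4 → fraction 1/2
Expected count = 1/2 × 120 = 60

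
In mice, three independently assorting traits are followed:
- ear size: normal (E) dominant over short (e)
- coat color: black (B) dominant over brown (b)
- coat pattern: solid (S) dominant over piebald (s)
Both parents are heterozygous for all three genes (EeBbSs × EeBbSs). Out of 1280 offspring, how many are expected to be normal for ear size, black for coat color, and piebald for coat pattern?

Trihybrid cross: EeBbSs × EeBbSs
Each trait segregates independently with a 3:1 phenotypic ratio, so each gene contributes 3/4 (dominant) or 1/4 (recessive).
Target: normal (ear size), black (coat color), piebald (coat pattern)
Probability = product of independent per-trait probabilities
= 3/4 × 3/4 × 1/4 = 9/64
Expected count = 9/64 × 1280 = 180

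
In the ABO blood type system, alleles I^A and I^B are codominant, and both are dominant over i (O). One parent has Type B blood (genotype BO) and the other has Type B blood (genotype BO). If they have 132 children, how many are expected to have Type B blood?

Cross: BO × BO
Possible offspring genotypes: 1 BB, 2 BO, 1 OO
Blood type counts: 3 Type B, 1 Type O
Probability of Type B: 3/4
Expected count = 3/4 × 132 = 99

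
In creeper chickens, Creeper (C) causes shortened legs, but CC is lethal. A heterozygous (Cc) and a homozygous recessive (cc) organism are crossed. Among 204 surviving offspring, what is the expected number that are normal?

Cross: Cc × cc
Punnett square offspring (before lethality): 2 Cc, 2 cc
No CC offspring are produced in this cross.
normal: 2 out of 4 → fraction 1/2
Expected count = 1/2 × 204 = 102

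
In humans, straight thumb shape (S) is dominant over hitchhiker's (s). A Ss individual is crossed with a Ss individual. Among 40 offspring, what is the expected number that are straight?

Punnett square for Ss × Ss:
Offspring genotypes: 1 SS, 2 Ss, 1 ss
straight: 3, hitchhiker's: 1
straight: 3 out of 4 → fraction 3/4
Expected count = 3/4 × 40 = 30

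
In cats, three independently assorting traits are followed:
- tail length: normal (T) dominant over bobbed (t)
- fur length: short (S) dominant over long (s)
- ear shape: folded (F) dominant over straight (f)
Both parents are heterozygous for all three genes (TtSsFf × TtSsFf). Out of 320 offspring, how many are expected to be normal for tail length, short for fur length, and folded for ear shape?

Trihybrid cross: TtSsFf × TtSsFf
Each trait segregates independently with a 3:1 phenotypic ratio, so each gene contributes 3/4 (dominant) or 1/4 (recessive).
Target: normal (tail length), short (fur length), folded (ear shape)
Probability = product of independent per-trait probabilities
= 3/4 × 3/4 × 3/4 = 27/64
Expected count = 27/64 × 320 = 135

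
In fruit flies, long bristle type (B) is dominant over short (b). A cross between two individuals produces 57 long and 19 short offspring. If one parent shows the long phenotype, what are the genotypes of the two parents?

Observed offspring: 57 long, 19 short
The observed ratio simplifies to 3:1. Short (bb) offspring appear, so each parent must contribute one b allele. The parent stated to show long carries B, so it is Bb. The other parent is then either Bb or bb: Bb × bb would give a 1:1 split, whereas Bb × Bb gives 3:1 — matching the data. So both parents are heterozygous (Bb × Bb).
Parent genotypes: Bb × Bb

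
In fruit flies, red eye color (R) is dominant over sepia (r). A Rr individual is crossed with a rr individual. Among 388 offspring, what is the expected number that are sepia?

Punnett square for Rr × rr:
Offspring genotypes: 2 Rr, 2 rr
red: 2, sepia: 2
sepia: 2 out of 4 → fraction 1/2
Expected count = 1/2 × 388 = 194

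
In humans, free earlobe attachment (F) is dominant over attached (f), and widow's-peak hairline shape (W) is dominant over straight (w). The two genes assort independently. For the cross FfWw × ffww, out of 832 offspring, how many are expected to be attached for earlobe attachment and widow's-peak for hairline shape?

Dihybrid cross FfWw × ffww — consider each gene separately:
earlobe attachment: Ff × ff → 2 Ff, 2 ff → 2 F_ : 2 ff (out of 4)
hairline shape: Ww × ww → 2 Ww, 2 ww → 2 W_ : 2 ww (out of 4)
Looking for: attached (ff) and widow's-peak (W_)
P(attached) = 2/4, P(widow's-peak) = 2/4
P(both) = 2/4 × 2/4 = 4/16 = 1/4
Expected count = 1/4 × 832 = 208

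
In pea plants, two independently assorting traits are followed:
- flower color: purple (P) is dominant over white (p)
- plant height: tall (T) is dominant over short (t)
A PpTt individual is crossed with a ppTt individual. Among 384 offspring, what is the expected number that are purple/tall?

Dihybrid cross PpTt × ppTt — consider each gene separately:
flower color: Pp × pp → 2 Pp, 2 pp → 2 P_ : 2 pp (out of 4)
plant height: Tt × Tt → 1 TT, 2 Tt, 1 tt → 3 T_ : 1 tt (out of 4)
Combine (counts out of 4 × 4 = 16): purple/tall (P_T_) = 2×3 = 6; purple/short (P_tt) = 2×1 = 2; white/tall (ppT_) = 2×3 = 6; white/short (pptt) = 2×1 = 2
Phenotype counts (out of 16): 6 purple/tall, 2 purple/short, 6 white/tall, 2 white/short
purple/tall: 6 out of 16 → fraction 3/8
Expected count = 3/8 × 384 = 144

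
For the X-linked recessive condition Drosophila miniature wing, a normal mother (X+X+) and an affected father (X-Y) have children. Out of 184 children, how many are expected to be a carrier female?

Cross: X+X+ × X-Y
Offspring: 2 X+X-, 2 X+Y
Probability of a carrier female: 2/4 = 1/2
Expected count = 1/2 × 184 = 92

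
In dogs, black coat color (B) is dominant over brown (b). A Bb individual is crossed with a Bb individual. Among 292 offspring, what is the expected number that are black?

Punnett square for Bb × Bb:
Offspring genotypes: 1 BB, 2 Bb, 1 bb
black: 3, brown: 1
black: 3 out of 4 → fraction 3/4
Expected count = 3/4 × 292 = 219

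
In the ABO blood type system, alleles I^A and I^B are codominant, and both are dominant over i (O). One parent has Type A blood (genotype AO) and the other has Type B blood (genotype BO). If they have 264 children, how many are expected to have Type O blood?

Cross: AO × BO
Possible offspring genotypes: 1 AB, 1 AO, 1 BO, 1 OO
Blood type counts: 1 Type AB, 1 Type A, 1 Type B, 1 Type O
Probability of Type O: 1/4
Expected count = 1/4 × 264 = 66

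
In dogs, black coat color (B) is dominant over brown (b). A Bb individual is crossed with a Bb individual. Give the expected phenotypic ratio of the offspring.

Punnett square for Bb × Bb:
Offspring genotypes: 1 BB, 2 Bb, 1 bb
black: 3, brown: 1
Ratio: 3:1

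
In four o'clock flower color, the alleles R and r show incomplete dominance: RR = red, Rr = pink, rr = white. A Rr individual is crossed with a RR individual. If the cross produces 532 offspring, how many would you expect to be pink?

Punnett square for Rr × RR:
Offspring genotypes: 2 RR, 2 Rr
Phenotype counts: 2 red, 2 pink
pink: 2 out of 4 → fraction 1/2
Expected count = 1/2 × 532 = 266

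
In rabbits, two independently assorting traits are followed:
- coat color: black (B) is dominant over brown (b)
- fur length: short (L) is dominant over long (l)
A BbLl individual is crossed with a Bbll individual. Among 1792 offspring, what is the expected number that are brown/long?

Dihybrid cross BbLl × Bbll — consider each gene separately:
coat color: Bb × Bb → 1 BB, 2 Bb, 1 bb → 3 B_ : 1 bb (out of 4)
fur length: Ll × ll → 2 Ll, 2 ll → 2 L_ : 2 ll (out of 4)
Combine (counts out of 4 × 4 = 16): black/short (B_L_) = 3×2 = 6; black/long (B_ll) = 3×2 = 6; brown/short (bbL_) = 1×2 = 2; brown/long (bbll) = 1×2 = 2
Phenotype counts (out of 16): 6 black/short, 6 black/long, 2 brown/short, 2 brown/long
brown/long: 2 out of 16 → fraction 1/8
Expected count = 1/8 × 1792 = 224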